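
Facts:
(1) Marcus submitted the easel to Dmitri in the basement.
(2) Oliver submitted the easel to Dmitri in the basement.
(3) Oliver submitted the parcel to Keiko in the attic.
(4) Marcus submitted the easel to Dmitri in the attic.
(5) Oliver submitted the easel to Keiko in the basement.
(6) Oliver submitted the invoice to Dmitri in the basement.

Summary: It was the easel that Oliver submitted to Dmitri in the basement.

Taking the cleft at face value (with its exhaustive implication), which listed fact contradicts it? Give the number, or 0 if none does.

The cleft puts "the easel" in focus and presupposes the open proposition with same agent, recipient, setting (Oliver / Dmitri / in the basement).
The exhaustive reading says no other thing fits that background.
Fact (6) shares the background but with thing = the invoice; exhaustivity is violated.

6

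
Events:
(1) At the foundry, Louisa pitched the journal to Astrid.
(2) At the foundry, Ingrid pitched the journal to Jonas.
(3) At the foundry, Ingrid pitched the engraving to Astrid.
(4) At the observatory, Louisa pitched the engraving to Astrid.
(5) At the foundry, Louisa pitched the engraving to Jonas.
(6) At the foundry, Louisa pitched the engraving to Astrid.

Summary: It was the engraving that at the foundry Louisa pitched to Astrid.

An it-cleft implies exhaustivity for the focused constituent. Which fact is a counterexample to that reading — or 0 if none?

The cleft puts "the engraving" in focus and presupposes the open proposition with same agent, recipient, setting (Louisa / Astrid / at the foundry).
The exhaustive reading says no other thing fits that background.
But fact (1) also has same agent, recipient, setting (Louisa / Astrid / at the foundry), with thing = the journal — so the exhaustive reading fails.

1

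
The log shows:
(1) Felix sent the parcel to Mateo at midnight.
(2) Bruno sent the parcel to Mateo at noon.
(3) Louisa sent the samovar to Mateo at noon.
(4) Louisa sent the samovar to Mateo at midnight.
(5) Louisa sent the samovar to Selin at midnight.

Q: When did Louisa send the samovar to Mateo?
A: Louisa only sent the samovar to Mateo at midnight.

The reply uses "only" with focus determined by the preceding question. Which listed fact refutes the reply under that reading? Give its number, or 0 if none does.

3

The question "When did ...?" targets the setting, so in the reply the focus falls on "at midnight".
So "only" ranges over settings; the rest (agent = Louisa, thing = the samovar, recipient = Mateo) is presupposed.
Fact (3) shares the background with a different setting (at noon) — counterexample.
(Fact (5) would refute a reading with focus on the recipient — but that is not what the question asks.)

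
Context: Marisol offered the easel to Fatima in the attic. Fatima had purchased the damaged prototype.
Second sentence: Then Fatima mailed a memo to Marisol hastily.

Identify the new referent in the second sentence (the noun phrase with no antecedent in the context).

a memo

"Fatima" and "Marisol" in the second sentence are given — already mentioned in the context.
"a memo" has no antecedent in the context; it is discourse-new (the indefinite article also signals a new referent).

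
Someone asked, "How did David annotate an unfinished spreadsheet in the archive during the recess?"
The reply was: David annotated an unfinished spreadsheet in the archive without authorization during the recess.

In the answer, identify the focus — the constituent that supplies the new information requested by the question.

without authorization

The wh-word "how" asks about the manner.
In the answer, "David", "an unfinished spreadsheet", "during the recess" and "in the archive" are given — repeated from the question.
The constituent filling the manner gap is "without authorization"; that is the focus and would carry nuclear stress.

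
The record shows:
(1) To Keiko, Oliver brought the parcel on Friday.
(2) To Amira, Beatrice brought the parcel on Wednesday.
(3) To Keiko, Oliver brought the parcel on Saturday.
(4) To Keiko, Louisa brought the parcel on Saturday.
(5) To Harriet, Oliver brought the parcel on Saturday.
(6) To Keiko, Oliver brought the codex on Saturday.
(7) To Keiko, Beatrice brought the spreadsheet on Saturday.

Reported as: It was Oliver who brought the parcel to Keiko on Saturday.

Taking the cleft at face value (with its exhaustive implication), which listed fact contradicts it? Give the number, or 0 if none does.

4

The cleft puts "Oliver" in focus and presupposes the open proposition with same thing, recipient, setting (the parcel / Keiko / on Saturday).
The exhaustive reading says no other agent fits that background.
But fact (4) also has same thing, recipient, setting (the parcel / Keiko / on Saturday), with agent = Louisa — so the exhaustive reading fails.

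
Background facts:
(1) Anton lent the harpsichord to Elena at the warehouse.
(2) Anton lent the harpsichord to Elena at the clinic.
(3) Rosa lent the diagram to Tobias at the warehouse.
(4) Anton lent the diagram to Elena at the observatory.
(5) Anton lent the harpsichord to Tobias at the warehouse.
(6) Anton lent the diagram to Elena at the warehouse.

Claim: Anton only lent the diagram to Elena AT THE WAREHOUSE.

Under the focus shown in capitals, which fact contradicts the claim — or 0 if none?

4

Focus (in capitals) is "at the warehouse" — the setting. "Only" excludes alternative settings while holding fixed Anton as agent and the diagram as thing and Elena as recipient.
Fact (4) matches on Anton as agent and the diagram as thing and Elena as recipient, but has setting = at the observatory instead. That refutes the claim.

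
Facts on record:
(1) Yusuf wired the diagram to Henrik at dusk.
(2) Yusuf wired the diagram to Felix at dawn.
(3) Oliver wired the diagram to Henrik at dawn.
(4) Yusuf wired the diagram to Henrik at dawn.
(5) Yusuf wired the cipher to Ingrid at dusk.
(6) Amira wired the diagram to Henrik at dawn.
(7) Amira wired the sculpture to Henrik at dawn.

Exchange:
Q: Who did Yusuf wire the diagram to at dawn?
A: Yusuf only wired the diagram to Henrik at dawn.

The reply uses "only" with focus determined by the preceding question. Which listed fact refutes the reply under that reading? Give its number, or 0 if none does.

2

The question "Who did ... to ...?" targets the recipient, so in the reply the focus falls on "Henrik".
"Only" then excludes alternative recipients while the background — same agent, thing, setting (Yusuf / the diagram / at dawn) — is held fixed.
Fact (2) keeps same agent, thing, setting (Yusuf / the diagram / at dawn) but has recipient = Felix; that refutes the reply.
(Fact (1) would refute a reading with focus on the setting — but that is not what the question asks.)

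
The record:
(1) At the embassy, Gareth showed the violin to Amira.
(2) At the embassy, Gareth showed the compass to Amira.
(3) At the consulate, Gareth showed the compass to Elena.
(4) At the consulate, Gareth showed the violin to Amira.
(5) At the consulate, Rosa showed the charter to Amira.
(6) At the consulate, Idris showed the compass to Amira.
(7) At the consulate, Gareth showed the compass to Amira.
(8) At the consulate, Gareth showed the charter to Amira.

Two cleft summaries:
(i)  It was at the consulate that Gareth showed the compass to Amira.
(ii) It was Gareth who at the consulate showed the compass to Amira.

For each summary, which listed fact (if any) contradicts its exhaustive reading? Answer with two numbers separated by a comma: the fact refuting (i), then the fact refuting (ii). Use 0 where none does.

2, 6

(i): focus "at the consulate". Looking for agent = Gareth, thing = the compass, recipient = Amira with some other setting — fact (2) has at the embassy there. Refuted.
(ii): focus "Gareth". Looking for thing = the compass, recipient = Amira, setting = at the consulate with some other agent — fact (6) has Idris there. Refuted.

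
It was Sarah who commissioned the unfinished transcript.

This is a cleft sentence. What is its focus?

Sarah

In an it-cleft "It was X that/who ...", the clefted constituent X is the focus; the that/who-clause expresses the presupposed open proposition.
Here the focus is "Sarah". The backgrounded (presupposed) material includes "the unfinished transcript".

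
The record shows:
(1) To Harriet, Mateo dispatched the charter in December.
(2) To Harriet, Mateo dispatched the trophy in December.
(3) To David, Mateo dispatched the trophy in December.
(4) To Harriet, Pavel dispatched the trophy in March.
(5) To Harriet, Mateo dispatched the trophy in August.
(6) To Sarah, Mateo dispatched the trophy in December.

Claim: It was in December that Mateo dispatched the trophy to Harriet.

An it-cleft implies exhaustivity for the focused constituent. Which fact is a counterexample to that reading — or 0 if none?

5

Focus of the cleft: "in December" (the setting). Presupposed background: same agent, thing, recipient (Mateo / the trophy / Harriet).
Exhaustivity: in December is the only setting satisfying that background.
Fact (5) shares the background but with setting = in August; exhaustivity is violated.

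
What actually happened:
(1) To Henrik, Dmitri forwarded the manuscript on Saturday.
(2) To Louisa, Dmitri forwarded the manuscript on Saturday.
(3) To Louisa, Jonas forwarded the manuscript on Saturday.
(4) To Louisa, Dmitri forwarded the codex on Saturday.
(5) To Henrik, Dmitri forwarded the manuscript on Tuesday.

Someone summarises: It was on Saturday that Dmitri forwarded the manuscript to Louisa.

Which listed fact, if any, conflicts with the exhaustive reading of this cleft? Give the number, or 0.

The cleft puts "on Saturday" in focus and presupposes the open proposition with same agent, thing, recipient (Dmitri / the manuscript / Louisa).
Exhaustivity: on Saturday is the only setting satisfying that background.
Every other fact differs from the presupposition on some backgrounded slot, so none challenges the exhaustivity.

0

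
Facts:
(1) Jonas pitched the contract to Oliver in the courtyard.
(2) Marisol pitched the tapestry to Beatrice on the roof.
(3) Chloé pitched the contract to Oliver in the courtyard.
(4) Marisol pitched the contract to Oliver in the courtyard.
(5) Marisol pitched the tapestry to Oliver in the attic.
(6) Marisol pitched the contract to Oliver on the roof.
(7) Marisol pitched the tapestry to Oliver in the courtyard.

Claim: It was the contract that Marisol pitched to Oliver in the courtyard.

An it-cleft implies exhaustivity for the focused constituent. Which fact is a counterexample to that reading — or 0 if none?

7

The cleft puts "the contract" in focus and presupposes the open proposition with same agent, recipient, setting (Marisol / Oliver / in the courtyard).
The exhaustive reading says no other thing fits that background.
But fact (7) also has same agent, recipient, setting (Marisol / Oliver / in the courtyard), with thing = the tapestry — so the exhaustive reading fails.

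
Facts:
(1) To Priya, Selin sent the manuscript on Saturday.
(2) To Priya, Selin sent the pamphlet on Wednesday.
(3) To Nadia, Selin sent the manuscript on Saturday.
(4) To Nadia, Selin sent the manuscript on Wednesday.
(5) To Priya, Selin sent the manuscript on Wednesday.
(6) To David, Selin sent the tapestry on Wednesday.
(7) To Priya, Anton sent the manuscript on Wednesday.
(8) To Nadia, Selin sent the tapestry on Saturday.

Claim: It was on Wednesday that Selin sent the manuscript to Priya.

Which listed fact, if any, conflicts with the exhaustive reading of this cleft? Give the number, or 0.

Focus of the cleft: "on Wednesday" (the setting). Presupposed background: agent = Selin, thing = the manuscript, recipient = Priya.
Exhaustivity: on Wednesday is the only setting satisfying that background.
Fact (1) shares the background but with setting = on Saturday; exhaustivity is violated.

1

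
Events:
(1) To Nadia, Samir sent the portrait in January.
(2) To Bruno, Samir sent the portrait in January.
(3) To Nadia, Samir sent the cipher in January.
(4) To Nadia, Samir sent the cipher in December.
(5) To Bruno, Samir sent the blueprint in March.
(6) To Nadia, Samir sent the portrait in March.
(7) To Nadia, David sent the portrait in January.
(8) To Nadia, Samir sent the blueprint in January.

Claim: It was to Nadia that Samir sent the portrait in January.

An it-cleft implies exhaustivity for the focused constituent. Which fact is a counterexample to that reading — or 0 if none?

2

Focus of the cleft: "Nadia" (the recipient). Presupposed background: agent = Samir, thing = the portrait, setting = in January.
Exhaustivity: Nadia is the only recipient satisfying that background.
But fact (2) also has agent = Samir, thing = the portrait, setting = in January, with recipient = Bruno — so the exhaustive reading fails.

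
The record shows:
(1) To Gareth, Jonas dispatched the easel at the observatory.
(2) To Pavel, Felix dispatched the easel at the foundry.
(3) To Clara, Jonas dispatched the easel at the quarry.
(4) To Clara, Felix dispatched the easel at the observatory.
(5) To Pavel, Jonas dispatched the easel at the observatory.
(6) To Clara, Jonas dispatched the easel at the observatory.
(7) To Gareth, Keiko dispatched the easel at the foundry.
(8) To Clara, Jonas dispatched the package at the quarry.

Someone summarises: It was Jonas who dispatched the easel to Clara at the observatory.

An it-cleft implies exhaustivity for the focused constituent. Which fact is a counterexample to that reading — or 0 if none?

The cleft puts "Jonas" in focus and presupposes the open proposition with the easel as thing and Clara as recipient and at the observatory as setting.
Exhaustivity: Jonas is the only agent satisfying that background.
Fact (4) shares the background but with agent = Felix; exhaustivity is violated.

4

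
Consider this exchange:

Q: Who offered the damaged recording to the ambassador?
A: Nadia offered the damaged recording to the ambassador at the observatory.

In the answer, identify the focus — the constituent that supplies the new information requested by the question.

The wh-word "who" asks about the subject (agent).
In the answer, "the damaged recording" and "to the ambassador" are given — repeated from the question.
"at the observatory" is also new, but it specifies the location, which is not what the question asks about — so it is not the focus.
The constituent filling the subject (agent) gap is "Nadia"; that is the focus.

Nadia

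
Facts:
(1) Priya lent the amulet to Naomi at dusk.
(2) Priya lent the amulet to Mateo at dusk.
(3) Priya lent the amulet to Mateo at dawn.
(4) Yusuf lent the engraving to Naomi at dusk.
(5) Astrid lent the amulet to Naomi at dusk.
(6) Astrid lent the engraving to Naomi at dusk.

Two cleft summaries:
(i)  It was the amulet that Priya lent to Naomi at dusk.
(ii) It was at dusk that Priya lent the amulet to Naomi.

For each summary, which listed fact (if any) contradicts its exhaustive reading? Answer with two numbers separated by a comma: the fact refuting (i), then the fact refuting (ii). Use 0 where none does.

0, 0

Summary (i) focuses "the amulet" (the thing); background same agent, recipient, setting (Priya / Naomi / at dusk). No fact matches that background with a different thing, so 0.
Summary (ii) focuses "at dusk" (the setting); background same agent, thing, recipient (Priya / the amulet / Naomi). No fact matches that background with a different setting, so 0.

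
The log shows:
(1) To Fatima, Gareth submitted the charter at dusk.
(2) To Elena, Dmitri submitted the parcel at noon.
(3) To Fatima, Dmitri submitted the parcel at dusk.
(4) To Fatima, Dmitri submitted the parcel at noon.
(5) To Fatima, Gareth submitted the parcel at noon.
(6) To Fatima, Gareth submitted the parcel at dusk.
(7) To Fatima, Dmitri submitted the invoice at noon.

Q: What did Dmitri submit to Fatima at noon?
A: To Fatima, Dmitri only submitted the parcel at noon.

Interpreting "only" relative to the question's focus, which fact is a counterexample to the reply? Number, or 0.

Answering "What did ...?" puts focus on the thing — here, "the parcel".
"Only" then excludes alternative things while the background — agent = Dmitri, recipient = Fatima, setting = at noon — is held fixed.
Fact (7) keeps agent = Dmitri, recipient = Fatima, setting = at noon but has thing = the invoice; that refutes the reply.
(Fact (2) would refute a reading with focus on the recipient — but that is not what the question asks.)

7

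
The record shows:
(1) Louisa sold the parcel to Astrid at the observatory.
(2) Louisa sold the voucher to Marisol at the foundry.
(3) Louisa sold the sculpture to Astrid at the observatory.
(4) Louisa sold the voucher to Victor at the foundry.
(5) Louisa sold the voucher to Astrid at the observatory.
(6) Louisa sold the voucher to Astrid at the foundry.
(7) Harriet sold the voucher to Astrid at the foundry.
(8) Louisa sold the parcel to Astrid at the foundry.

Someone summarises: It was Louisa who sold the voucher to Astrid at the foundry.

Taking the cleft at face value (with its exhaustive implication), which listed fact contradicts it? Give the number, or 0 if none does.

7

The cleft puts "Louisa" in focus and presupposes the open proposition with thing = the voucher, recipient = Astrid, setting = at the foundry.
The exhaustive reading says no other agent fits that background.
But fact (7) also has thing = the voucher, recipient = Astrid, setting = at the foundry, with agent = Harriet — so the exhaustive reading fails.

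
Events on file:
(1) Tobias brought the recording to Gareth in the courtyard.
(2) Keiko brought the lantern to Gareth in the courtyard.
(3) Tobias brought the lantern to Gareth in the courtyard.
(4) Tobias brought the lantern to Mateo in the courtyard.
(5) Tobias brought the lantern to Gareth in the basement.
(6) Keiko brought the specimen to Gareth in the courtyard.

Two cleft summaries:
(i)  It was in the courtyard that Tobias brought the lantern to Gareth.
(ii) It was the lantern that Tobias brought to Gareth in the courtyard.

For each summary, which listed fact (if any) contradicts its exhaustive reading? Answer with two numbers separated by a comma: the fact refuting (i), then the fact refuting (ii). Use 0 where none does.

5, 1

Summary (i) focuses "in the courtyard" (the setting); background Tobias as agent and the lantern as thing and Gareth as recipient. Fact (5) matches that background with setting = in the basement — refutes (i).
Summary (ii) focuses "the lantern" (the thing); background Tobias as agent and Gareth as recipient and in the courtyard as setting. Fact (1) matches that background with thing = the recording — refutes (ii).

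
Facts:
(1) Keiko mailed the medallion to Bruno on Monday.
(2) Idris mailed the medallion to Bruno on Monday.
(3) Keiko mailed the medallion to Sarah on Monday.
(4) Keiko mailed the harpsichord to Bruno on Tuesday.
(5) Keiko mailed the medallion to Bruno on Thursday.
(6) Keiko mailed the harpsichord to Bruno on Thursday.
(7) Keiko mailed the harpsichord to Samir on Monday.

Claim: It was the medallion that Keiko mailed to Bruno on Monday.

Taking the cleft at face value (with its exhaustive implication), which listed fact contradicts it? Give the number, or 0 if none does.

0

Focus of the cleft: "the medallion" (the thing). Presupposed background: Keiko as agent and Bruno as recipient and on Monday as setting.
The exhaustive reading says no other thing fits that background.
Every other fact differs from the presupposition on some backgrounded slot, so none challenges the exhaustivity.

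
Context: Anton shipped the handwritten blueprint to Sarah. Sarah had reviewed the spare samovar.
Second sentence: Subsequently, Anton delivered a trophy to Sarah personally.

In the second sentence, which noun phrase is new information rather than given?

a trophy

"Anton" and "Sarah" in the second sentence are given — already mentioned in the context.
"a trophy" has no antecedent in the context; it is discourse-new (the indefinite article also signals a new referent).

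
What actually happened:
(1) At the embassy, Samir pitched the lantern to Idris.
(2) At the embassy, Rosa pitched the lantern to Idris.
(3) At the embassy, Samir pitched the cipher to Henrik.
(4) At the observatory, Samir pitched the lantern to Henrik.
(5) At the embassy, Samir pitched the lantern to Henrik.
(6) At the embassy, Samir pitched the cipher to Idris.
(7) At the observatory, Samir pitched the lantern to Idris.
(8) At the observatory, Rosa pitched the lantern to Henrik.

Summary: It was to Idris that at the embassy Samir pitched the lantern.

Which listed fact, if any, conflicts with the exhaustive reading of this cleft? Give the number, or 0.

The cleft puts "Idris" in focus and presupposes the open proposition with agent = Samir, thing = the lantern, setting = at the embassy.
Exhaustivity: Idris is the only recipient satisfying that background.
But fact (5) also has agent = Samir, thing = the lantern, setting = at the embassy, with recipient = Henrik — so the exhaustive reading fails.

5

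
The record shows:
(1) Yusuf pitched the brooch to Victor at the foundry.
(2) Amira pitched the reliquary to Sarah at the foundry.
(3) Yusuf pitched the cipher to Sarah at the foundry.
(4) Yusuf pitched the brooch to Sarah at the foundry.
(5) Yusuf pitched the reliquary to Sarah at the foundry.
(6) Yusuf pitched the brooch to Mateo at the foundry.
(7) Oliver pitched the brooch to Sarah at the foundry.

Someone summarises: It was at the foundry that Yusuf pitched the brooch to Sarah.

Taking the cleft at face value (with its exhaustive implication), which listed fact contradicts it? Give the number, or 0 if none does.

Focus of the cleft: "at the foundry" (the setting). Presupposed background: Yusuf as agent and the brooch as thing and Sarah as recipient.
The exhaustive reading says no other setting fits that background.
No listed fact matches the background with a different setting. Exhaustivity holds.

0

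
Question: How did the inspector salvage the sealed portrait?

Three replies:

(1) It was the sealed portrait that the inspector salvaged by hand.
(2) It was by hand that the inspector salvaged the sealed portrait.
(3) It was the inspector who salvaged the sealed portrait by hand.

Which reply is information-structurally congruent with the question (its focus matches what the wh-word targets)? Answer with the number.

The question word "how" targets the manner.
Option (1) clefts "the sealed portrait" — the direct object, not what was asked.
Option (2) clefts "by hand" — that matches what the question asks about.
Option (3) clefts "the inspector" — the subject (agent), not what was asked.
So the congruent reply is (2).

2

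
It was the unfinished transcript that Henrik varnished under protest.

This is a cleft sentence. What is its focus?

In an it-cleft "It was X that/who ...", the clefted constituent X is the focus; the that/who-clause expresses the presupposed open proposition.
Here the focus is "the unfinished transcript". The backgrounded (presupposed) material includes "Henrik" and "under protest".

the unfinished transcript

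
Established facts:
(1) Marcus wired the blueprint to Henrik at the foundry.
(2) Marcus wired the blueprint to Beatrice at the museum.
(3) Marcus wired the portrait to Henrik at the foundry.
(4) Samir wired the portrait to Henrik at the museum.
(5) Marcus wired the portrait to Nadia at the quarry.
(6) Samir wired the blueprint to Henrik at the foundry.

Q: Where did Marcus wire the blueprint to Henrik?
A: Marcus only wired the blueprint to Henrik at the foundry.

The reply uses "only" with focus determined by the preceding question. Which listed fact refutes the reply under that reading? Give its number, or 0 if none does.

Answering "Where did ...?" puts focus on the setting — here, "at the foundry".
So "only" ranges over settings; the rest (same agent, thing, recipient (Marcus / the blueprint / Henrik)) is presupposed.
No listed fact shares that background with another setting. Nothing contradicts the reply.
(Fact (3) would refute a reading with focus on the thing — but that is not what the question asks.)

0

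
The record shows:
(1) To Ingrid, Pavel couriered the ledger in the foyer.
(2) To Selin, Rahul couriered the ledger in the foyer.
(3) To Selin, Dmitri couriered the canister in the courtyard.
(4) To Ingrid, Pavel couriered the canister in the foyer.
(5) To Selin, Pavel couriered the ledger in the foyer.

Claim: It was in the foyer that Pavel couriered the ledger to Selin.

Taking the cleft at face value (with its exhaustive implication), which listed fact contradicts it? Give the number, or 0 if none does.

0

The cleft puts "in the foyer" in focus and presupposes the open proposition with agent = Pavel, thing = the ledger, recipient = Selin.
The exhaustive reading says no other setting fits that background.
Every other fact differs from the presupposition on some backgrounded slot, so none challenges the exhaustivity.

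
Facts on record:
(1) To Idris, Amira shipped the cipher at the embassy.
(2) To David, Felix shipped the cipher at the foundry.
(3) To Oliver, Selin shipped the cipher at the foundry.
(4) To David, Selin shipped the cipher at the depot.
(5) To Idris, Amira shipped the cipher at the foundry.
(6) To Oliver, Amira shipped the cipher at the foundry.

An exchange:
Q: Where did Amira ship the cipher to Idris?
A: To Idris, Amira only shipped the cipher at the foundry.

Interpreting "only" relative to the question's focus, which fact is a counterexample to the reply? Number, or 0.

1

The question "Where did ...?" targets the setting, so in the reply the focus falls on "at the foundry".
So "only" ranges over settings; the rest (same agent, thing, recipient (Amira / the cipher / Idris)) is presupposed.
Fact (1) keeps same agent, thing, recipient (Amira / the cipher / Idris) but has setting = at the embassy; that refutes the reply.
(Fact (6) would refute a reading with focus on the recipient — but that is not what the question asks.)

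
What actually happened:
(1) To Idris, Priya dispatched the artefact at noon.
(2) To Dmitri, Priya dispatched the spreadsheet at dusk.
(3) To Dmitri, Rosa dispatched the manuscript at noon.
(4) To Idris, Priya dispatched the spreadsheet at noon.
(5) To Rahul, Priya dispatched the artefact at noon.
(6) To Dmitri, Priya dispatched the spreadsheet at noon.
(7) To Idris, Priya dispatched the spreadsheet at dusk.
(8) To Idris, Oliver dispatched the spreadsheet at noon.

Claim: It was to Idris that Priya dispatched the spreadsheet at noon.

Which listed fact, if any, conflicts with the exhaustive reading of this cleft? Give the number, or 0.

6

Focus of the cleft: "Idris" (the recipient). Presupposed background: Priya as agent and the spreadsheet as thing and at noon as setting.
Exhaustivity: Idris is the only recipient satisfying that background.
Fact (6) shares the background but with recipient = Dmitri; exhaustivity is violated.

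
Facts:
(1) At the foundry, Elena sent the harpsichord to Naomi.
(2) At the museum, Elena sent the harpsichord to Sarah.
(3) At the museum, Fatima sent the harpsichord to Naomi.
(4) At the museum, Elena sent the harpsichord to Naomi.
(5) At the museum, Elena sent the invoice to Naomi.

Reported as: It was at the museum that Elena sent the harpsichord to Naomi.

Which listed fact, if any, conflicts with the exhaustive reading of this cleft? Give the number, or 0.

Focus of the cleft: "at the museum" (the setting). Presupposed background: Elena as agent and the harpsichord as thing and Naomi as recipient.
Exhaustivity: at the museum is the only setting satisfying that background.
But fact (1) also has Elena as agent and the harpsichord as thing and Naomi as recipient, with setting = at the foundry — so the exhaustive reading fails.

1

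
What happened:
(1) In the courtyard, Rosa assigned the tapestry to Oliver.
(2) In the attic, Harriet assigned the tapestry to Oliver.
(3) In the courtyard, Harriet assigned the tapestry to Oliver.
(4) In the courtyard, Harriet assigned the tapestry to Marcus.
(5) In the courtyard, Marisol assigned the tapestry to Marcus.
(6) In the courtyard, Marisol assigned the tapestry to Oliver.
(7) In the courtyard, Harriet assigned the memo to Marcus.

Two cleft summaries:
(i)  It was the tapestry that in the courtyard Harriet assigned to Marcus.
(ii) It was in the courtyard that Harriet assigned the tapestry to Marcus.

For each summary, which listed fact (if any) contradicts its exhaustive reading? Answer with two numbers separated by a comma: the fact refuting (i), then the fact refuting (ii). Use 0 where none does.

7, 0

(i): focus "the tapestry". Looking for agent = Harriet, recipient = Marcus, setting = in the courtyard with some other thing — fact (7) has the memo there. Refuted.
(ii): focus "in the courtyard". No fact shares agent = Harriet, thing = the tapestry, recipient = Marcus with a different setting. 0.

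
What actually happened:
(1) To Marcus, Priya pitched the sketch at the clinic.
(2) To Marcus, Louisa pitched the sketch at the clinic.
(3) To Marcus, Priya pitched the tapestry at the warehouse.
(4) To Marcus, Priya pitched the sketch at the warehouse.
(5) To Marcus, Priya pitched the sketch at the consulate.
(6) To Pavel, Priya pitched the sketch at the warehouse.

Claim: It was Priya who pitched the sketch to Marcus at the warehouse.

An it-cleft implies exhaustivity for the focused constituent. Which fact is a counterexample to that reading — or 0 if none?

Focus of the cleft: "Priya" (the agent). Presupposed background: same thing, recipient, setting (the sketch / Marcus / at the warehouse).
The exhaustive reading says no other agent fits that background.
Every other fact differs from the presupposition on some backgrounded slot, so none challenges the exhaustivity.

0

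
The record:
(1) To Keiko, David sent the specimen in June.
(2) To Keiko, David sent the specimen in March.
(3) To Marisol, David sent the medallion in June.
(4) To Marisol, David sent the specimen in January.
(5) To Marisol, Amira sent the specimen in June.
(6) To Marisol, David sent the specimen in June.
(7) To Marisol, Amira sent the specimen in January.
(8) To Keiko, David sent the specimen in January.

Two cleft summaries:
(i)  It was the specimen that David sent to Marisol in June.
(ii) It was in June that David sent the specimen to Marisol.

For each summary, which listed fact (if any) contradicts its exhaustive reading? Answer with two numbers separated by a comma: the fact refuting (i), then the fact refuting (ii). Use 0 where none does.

3, 4

(i): focus "the specimen". Looking for same agent, recipient, setting (David / Marisol / in June) with some other thing — fact (3) has the medallion there. Refuted.
(ii): focus "in June". Looking for same agent, thing, recipient (David / the specimen / Marisol) with some other setting — fact (4) has in January there. Refuted.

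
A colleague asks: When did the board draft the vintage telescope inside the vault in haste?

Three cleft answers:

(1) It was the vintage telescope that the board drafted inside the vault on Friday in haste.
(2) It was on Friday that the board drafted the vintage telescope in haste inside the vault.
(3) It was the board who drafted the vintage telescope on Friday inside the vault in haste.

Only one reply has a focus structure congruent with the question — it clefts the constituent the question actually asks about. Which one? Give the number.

2

The question word "when" targets the time.
Option (1) clefts "the vintage telescope" — the direct object, not what was asked.
Option (2) clefts "on Friday" — that matches what the question asks about.
Option (3) clefts "the board" — the subject (agent), not what was asked.
So the congruent reply is (2).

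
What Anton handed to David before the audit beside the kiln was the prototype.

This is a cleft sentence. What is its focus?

the prototype

In a pseudo-cleft "What ... was X", the post-copular constituent X is the focus.
Here the focus is "the prototype". The backgrounded (presupposed) material includes "Anton", "to David", "before the audit" and "beside the kiln".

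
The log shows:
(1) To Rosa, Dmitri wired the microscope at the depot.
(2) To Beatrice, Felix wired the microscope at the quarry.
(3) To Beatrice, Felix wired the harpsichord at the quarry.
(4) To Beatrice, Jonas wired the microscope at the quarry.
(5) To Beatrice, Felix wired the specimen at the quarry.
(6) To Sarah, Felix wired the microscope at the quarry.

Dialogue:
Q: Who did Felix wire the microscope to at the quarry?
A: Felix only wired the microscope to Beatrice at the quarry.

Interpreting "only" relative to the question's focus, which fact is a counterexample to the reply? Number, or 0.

The question "Who did ... to ...?" targets the recipient, so in the reply the focus falls on "Beatrice".
So "only" ranges over recipients; the rest (agent = Felix, thing = the microscope, setting = at the quarry) is presupposed.
Fact (6) shares the background with a different recipient (Sarah) — counterexample.
(Fact (3) would refute a reading with focus on the thing — but that is not what the question asks.)

6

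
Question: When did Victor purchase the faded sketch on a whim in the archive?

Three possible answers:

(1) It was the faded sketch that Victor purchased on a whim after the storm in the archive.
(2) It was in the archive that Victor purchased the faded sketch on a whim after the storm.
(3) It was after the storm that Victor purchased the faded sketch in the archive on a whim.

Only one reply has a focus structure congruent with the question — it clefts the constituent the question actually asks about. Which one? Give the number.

3

The question word "when" targets the time.
Option (1) clefts "the faded sketch" — the direct object, not what was asked.
Option (2) clefts "in the archive" — the location, not what was asked.
Option (3) clefts "after the storm" — that matches what the question asks about.
So the congruent reply is (3).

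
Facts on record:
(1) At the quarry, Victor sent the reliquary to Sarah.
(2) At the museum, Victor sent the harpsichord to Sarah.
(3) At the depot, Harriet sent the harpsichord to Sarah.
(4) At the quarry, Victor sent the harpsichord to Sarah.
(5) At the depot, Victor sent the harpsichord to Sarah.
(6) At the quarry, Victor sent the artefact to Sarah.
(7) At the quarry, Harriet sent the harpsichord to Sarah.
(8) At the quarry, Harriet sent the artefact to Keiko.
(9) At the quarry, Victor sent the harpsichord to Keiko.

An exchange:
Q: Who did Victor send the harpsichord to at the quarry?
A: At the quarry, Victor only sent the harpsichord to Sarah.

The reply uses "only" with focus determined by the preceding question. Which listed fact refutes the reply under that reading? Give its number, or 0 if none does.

Answering "Who did ... to ...?" puts focus on the recipient — here, "Sarah".
So "only" ranges over recipients; the rest (Victor as agent and the harpsichord as thing and at the quarry as setting) is presupposed.
Fact (9) keeps Victor as agent and the harpsichord as thing and at the quarry as setting but has recipient = Keiko; that refutes the reply.
(Fact (1) would refute a reading with focus on the thing — but that is not what the question asks.)

9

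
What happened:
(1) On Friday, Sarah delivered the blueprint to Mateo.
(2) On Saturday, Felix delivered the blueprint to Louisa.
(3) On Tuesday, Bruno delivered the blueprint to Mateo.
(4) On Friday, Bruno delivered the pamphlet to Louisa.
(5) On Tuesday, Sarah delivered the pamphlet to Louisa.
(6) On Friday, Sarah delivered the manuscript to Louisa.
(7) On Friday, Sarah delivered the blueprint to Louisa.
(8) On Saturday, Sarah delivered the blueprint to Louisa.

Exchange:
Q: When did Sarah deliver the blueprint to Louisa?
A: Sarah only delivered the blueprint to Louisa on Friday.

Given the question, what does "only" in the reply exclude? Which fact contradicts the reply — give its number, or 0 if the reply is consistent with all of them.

The question "When did ...?" targets the setting, so in the reply the focus falls on "on Friday".
"Only" then excludes alternative settings while the background — Sarah as agent and the blueprint as thing and Louisa as recipient — is held fixed.
Fact (8) shares the background with a different setting (on Saturday) — counterexample.
(Fact (6) would refute a reading with focus on the thing — but that is not what the question asks.)

8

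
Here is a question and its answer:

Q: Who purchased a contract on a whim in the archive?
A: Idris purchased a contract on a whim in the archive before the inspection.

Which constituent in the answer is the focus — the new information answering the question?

The wh-word "who" asks about the subject (agent).
In the answer, "a contract", "on a whim" and "in the archive" are given — repeated from the question.
"before the inspection" is also new, but it specifies the time, which is not what the question asks about — so it is not the focus.
The constituent filling the subject (agent) gap is "Idris"; that is the focus.

Idris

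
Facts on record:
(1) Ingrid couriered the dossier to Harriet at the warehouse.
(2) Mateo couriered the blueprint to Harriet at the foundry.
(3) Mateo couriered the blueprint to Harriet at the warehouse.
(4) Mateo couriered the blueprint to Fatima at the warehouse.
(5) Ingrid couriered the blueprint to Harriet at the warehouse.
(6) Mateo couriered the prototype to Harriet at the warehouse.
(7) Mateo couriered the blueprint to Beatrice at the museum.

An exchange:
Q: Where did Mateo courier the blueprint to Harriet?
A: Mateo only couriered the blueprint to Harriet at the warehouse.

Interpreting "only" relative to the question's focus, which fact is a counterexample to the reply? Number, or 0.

Answering "Where did ...?" puts focus on the setting — here, "at the warehouse".
So "only" ranges over settings; the rest (Mateo as agent and the blueprint as thing and Harriet as recipient) is presupposed.
Fact (2) shares the background with a different setting (at the foundry) — counterexample.
(Fact (6) would refute a reading with focus on the thing — but that is not what the question asks.)

2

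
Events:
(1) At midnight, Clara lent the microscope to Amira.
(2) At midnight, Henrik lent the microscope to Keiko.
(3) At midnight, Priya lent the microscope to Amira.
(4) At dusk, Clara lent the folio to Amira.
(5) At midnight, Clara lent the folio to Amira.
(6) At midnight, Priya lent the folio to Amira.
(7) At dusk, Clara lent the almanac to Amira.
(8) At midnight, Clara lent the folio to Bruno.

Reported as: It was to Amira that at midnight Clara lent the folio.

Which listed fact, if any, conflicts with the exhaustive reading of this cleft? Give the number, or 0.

8

The cleft puts "Amira" in focus and presupposes the open proposition with same agent, thing, setting (Clara / the folio / at midnight).
The exhaustive reading says no other recipient fits that background.
Fact (8) shares the background but with recipient = Bruno; exhaustivity is violated.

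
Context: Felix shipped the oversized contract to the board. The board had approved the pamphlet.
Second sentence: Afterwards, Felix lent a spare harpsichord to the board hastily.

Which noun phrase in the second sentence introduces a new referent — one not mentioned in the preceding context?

"Felix" and "the board" in the second sentence are given — already mentioned in the context.
"a spare harpsichord" has no antecedent in the context; it is discourse-new (the indefinite article also signals a new referent).

a spare harpsichord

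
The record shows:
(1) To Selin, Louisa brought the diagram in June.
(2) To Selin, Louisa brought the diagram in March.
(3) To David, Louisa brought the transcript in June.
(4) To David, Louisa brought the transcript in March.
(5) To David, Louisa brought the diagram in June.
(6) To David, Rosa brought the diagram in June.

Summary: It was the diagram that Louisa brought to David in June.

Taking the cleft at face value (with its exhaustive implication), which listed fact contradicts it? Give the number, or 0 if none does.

The cleft puts "the diagram" in focus and presupposes the open proposition with agent = Louisa, recipient = David, setting = in June.
The exhaustive reading says no other thing fits that background.
But fact (3) also has agent = Louisa, recipient = David, setting = in June, with thing = the transcript — so the exhaustive reading fails.

3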